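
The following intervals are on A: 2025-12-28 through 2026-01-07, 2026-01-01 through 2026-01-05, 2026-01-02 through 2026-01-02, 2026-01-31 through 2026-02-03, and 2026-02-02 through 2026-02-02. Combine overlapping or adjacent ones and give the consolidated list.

2026-01-01 through 2026-01-05 overlaps/touches 2025-12-28 through 2026-01-07 → extend to 2025-12-28 through 2026-01-07.
2026-01-02 through 2026-01-02 overlaps/touches 2025-12-28 through 2026-01-07 → extend to 2025-12-28 through 2026-01-07.
2026-01-31 through 2026-02-03 is disjoint → start new block.
2026-02-02 through 2026-02-02 overlaps/touches 2026-01-31 through 2026-02-03 → extend to 2026-01-31 through 2026-02-03.

2025-12-28 through 2026-01-07, 2026-01-31 through 2026-02-03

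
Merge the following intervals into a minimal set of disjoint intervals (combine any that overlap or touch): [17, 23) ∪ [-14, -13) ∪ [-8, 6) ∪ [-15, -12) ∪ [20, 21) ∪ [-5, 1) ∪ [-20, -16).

[-20, -16) ∪ [-15, -12) ∪ [-8, 6) ∪ [17, 23)

Sort by start: [-20, -16), [-15, -12), [-14, -13), [-8, 6), [-5, 1), [17, 23), [20, 21).
[-15, -12) is disjoint → start new block.
[-14, -13) overlaps/touches [-15, -12) → extend to [-15, -12).
[-8, 6) is disjoint → start new block.
[-5, 1) overlaps/touches [-8, 6) → extend to [-8, 6).
[17, 23) is disjoint → start new block.
[20, 21) overlaps/touches [17, 23) → extend to [17, 23).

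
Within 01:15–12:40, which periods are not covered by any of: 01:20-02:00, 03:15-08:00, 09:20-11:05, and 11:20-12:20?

01:15–01:20, 02:00–03:15, 08:00–09:20, 11:05–11:20, 12:20–12:40

After merging, the occupied span is 01:20–02:00, 03:15–08:00, 09:20–11:05, 11:20–12:20.
Complement within 01:15–12:40: 01:15–01:20, 02:00–03:15, 08:00–09:20, 11:05–11:20, 12:20–12:40.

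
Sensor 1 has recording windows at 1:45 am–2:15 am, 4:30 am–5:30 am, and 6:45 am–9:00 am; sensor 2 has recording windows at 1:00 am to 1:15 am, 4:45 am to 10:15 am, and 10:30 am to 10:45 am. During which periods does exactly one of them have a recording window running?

Only in the first: 1:45 am-2:15 am, 4:30 am-4:45 am.
Only in the second: 1:00 am-1:15 am, 5:30 am-6:45 am, 9:00 am-10:15 am, 10:30 am-10:45 am.
Together these are the periods covered by exactly one.

1:00 am-1:15 am, 1:45 am-2:15 am, 4:30 am-4:45 am, 5:30 am-6:45 am, 9:00 am-10:15 am, 10:30 am-10:45 am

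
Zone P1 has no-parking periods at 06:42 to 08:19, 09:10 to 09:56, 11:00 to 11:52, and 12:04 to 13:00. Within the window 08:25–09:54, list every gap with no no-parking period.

08:25–09:10

The merged coverage is 06:42–08:19, 09:10–09:56, 11:00–11:52, 12:04–13:00.
Complement within 08:25–09:54: 08:25–09:10.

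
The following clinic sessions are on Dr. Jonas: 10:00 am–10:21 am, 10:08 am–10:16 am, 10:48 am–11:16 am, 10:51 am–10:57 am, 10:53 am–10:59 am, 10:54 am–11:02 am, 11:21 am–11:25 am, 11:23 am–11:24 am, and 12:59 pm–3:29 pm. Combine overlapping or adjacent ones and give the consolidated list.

10:00 am-10:21 am, 10:48 am-11:16 am, 11:21 am-11:25 am, 12:59 pm-3:29 pm

10:08 am-10:16 am overlaps/touches 10:00 am-10:21 am → extend to 10:00 am-10:21 am.
10:48 am-11:16 am is disjoint → start new block.
10:51 am-10:57 am overlaps/touches 10:48 am-11:16 am → extend to 10:48 am-11:16 am.
10:53 am-10:59 am overlaps/touches 10:48 am-11:16 am → extend to 10:48 am-11:16 am.
10:54 am-11:02 am overlaps/touches 10:48 am-11:16 am → extend to 10:48 am-11:16 am.
11:21 am-11:25 am is disjoint → start new block.
11:23 am-11:24 am overlaps/touches 11:21 am-11:25 am → extend to 11:21 am-11:25 am.
12:59 pm-3:29 pm is disjoint → start new block.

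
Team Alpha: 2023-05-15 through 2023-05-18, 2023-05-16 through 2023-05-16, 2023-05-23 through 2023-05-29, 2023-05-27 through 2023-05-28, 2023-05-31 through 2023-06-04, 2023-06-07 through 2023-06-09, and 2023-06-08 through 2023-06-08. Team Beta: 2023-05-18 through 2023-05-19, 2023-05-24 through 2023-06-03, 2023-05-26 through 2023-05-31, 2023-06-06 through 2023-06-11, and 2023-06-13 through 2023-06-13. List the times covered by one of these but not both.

2023-05-15 through 2023-05-17, 2023-05-19 through 2023-05-19, 2023-05-23 through 2023-05-23, 2023-05-30 through 2023-05-30, 2023-06-04 through 2023-06-04, 2023-06-06 through 2023-06-06, 2023-06-10 through 2023-06-11, 2023-06-13 through 2023-06-13

First set merges to 2023-05-15 through 2023-05-18, 2023-05-23 through 2023-05-29, 2023-05-31 through 2023-06-04, 2023-06-07 through 2023-06-09.
Second set merges to 2023-05-18 through 2023-05-19, 2023-05-24 through 2023-06-03, 2023-06-06 through 2023-06-11, 2023-06-13 through 2023-06-13.
Only in the first: 2023-05-15 through 2023-05-17, 2023-05-23 through 2023-05-23, 2023-06-04 through 2023-06-04.
Only in the second: 2023-05-19 through 2023-05-19, 2023-05-30 through 2023-05-30, 2023-06-06 through 2023-06-06, 2023-06-10 through 2023-06-11, 2023-06-13 through 2023-06-13.
Together these are the periods covered by exactly one.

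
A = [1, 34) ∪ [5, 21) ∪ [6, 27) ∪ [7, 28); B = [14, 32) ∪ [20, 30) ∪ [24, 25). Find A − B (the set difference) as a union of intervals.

Merge the first list: [1, 34).
Merge the second list: [14, 32).
[1, 34) minus B → [1, 14), [32, 34).

[1, 14) ∪ [32, 34)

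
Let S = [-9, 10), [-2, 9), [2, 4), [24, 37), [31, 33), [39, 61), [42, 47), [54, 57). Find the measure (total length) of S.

Merged: [-9, 10), [24, 37), [39, 61).
Lengths: 19 + 13 + 22 = 54.

54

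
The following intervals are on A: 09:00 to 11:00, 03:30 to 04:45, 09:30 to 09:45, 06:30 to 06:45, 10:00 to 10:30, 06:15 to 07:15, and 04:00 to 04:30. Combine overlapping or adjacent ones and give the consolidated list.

03:30-04:45, 06:15-07:15, 09:00-11:00

Sort by start: 03:30-04:45, 04:00-04:30, 06:15-07:15, 06:30-06:45, 09:00-11:00, 09:30-09:45, 10:00-10:30.
04:00-04:30 overlaps/touches 03:30-04:45 → extend to 03:30-04:45.
06:15-07:15 is disjoint → start new block.
06:30-06:45 overlaps/touches 06:15-07:15 → extend to 06:15-07:15.
09:00-11:00 is disjoint → start new block.
09:30-09:45 overlaps/touches 09:00-11:00 → extend to 09:00-11:00.
10:00-10:30 overlaps/touches 09:00-11:00 → extend to 09:00-11:00.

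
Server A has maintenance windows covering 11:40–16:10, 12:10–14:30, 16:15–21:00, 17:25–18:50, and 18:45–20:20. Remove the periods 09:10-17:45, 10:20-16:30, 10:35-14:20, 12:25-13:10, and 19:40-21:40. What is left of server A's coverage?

First set merges to 11:40–16:10, 16:15–21:00.
Second set merges to 09:10–17:45, 19:40–21:40.
11:40–16:10: entirely removed.
16:15–21:00 \ B = 17:45–19:40.

17:45–19:40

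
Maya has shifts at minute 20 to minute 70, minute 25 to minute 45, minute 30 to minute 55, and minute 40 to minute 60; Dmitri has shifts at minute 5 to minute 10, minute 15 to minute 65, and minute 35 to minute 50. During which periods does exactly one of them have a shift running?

minute 5 to minute 10, minute 15 to minute 20, minute 65 to minute 70

A, merged: minute 20 to minute 70.
B, merged: minute 5 to minute 10, minute 15 to minute 65.
A \ B = minute 65 to minute 70.
B \ A = minute 5 to minute 10, minute 15 to minute 20.
Union of the two gives the symmetric difference.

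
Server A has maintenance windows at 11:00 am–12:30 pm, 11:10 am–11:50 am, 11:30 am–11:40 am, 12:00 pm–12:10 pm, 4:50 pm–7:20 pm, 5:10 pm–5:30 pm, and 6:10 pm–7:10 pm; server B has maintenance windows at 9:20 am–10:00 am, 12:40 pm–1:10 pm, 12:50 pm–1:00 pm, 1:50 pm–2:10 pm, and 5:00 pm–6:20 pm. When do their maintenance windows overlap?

First set merges to 11:00 am–12:30 pm, 4:50 pm–7:20 pm.
Second set merges to 9:20 am–10:00 am, 12:40 pm–1:10 pm, 1:50 pm–2:10 pm, 5:00 pm–6:20 pm.
11:00 am–12:30 pm: no overlap with the second set.
4:50 pm–7:20 pm meets the second set on 5:00 pm–6:20 pm.

5:00 pm–6:20 pm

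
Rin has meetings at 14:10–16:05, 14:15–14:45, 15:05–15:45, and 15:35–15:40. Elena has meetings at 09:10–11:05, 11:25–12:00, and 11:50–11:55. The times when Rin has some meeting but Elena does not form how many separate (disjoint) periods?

1

A, merged: 14:10–16:05.
B, merged: 09:10–11:05, 11:25–12:00.
A \ B = 14:10–16:05.
That is 1 disjoint piece.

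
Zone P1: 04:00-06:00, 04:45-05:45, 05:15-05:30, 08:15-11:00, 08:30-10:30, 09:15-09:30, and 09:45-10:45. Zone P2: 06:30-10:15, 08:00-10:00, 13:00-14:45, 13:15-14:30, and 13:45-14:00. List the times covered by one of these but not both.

A, merged: 04:00–06:00, 08:15–11:00.
B, merged: 06:30–10:15, 13:00–14:45.
Only in the first: 04:00–06:00, 10:15–11:00.
Only in the second: 06:30–08:15, 13:00–14:45.
Together these are the periods covered by exactly one.

04:00–06:00, 06:30–08:15, 10:15–11:00, 13:00–14:45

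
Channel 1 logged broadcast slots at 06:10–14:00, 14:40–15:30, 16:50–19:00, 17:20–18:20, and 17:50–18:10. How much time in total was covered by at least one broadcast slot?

10 h 50 min

Merged: 06:10–14:00, 14:40–15:30, 16:50–19:00.
Lengths: 7 h 50 min + 50 min + 2 h 10 min = 10 h 50 min.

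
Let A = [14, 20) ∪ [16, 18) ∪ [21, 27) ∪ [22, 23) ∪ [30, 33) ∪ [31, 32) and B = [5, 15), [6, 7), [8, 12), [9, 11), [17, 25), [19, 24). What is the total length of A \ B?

7

A, merged: [14, 20), [21, 27), [30, 33).
B, merged: [5, 15), [17, 25).
A \ B = [15, 17), [25, 27), [30, 33).
Total: 2 + 2 + 3 = 7.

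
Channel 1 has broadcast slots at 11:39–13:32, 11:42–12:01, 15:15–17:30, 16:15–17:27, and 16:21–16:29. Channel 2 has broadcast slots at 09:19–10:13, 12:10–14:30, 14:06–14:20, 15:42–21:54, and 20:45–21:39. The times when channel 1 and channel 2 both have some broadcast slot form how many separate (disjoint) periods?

A, merged: 11:39–13:32, 15:15–17:30.
B, merged: 09:19–10:13, 12:10–14:30, 15:42–21:54.
A ∩ B = 12:10–13:32, 15:42–17:30.
That is 2 disjoint pieces.

2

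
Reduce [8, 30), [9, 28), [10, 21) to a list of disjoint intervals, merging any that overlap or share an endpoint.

[9, 28) overlaps/touches [8, 30) → extend to [8, 30).
[10, 21) overlaps/touches [8, 30) → extend to [8, 30).

[8, 30)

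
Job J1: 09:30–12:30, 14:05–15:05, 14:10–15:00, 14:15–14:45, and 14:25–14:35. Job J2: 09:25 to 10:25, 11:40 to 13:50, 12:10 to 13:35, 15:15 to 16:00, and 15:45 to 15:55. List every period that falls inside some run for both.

Merge the first list: 09:30–12:30, 14:05–15:05.
Merge the second list: 09:25–10:25, 11:40–13:50, 15:15–16:00.
09:30–12:30 ∩ B → 09:30–10:25, 11:40–12:30.
14:05–15:05 meets no B interval.

09:30–10:25, 11:40–12:30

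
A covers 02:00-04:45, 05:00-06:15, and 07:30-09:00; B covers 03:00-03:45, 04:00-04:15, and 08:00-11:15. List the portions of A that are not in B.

02:00–04:45 minus B → 02:00–03:00, 03:45–04:00, 04:15–04:45.
05:00–06:15: no B overlap → unchanged.
07:30–09:00 minus B → 07:30–08:00.

02:00–03:00, 03:45–04:00, 04:15–04:45, 05:00–06:15, 07:30–08:00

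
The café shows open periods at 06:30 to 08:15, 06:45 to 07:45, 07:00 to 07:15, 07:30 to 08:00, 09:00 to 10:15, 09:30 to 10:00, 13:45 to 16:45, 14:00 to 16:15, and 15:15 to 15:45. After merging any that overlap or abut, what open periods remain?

06:30–08:15, 09:00–10:15, 13:45–16:45

06:45–07:45 overlaps/touches 06:30–08:15 → extend to 06:30–08:15.
07:00–07:15 overlaps/touches 06:30–08:15 → extend to 06:30–08:15.
07:30–08:00 overlaps/touches 06:30–08:15 → extend to 06:30–08:15.
09:00–10:15 is disjoint → start new block.
09:30–10:00 overlaps/touches 09:00–10:15 → extend to 09:00–10:15.
13:45–16:45 is disjoint → start new block.
14:00–16:15 overlaps/touches 13:45–16:45 → extend to 13:45–16:45.
15:15–15:45 overlaps/touches 13:45–16:45 → extend to 13:45–16:45.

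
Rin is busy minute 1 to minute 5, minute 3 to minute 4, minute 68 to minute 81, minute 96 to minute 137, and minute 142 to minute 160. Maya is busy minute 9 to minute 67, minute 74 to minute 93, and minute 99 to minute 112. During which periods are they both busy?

A, merged: minute 1 to minute 5, minute 68 to minute 81, minute 96 to minute 137, minute 142 to minute 160.
minute 1 to minute 5: no overlap with the second set.
minute 68 to minute 81 meets the second set on minute 74 to minute 81.
minute 96 to minute 137 meets the second set on minute 99 to minute 112.
minute 142 to minute 160: no overlap with the second set.

minute 74 to minute 81, minute 99 to minute 112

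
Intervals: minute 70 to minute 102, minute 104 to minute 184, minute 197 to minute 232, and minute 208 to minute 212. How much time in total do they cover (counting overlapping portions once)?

147 minutes

Merged: minute 70 to minute 102, minute 104 to minute 184, minute 197 to minute 232.
Lengths: 32 minutes + 80 minutes + 35 minutes = 147 minutes.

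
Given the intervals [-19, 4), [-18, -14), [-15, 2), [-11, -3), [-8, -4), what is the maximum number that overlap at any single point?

Walk the sorted start/end points keeping a running depth.
The depth first hits 4 at -8.

4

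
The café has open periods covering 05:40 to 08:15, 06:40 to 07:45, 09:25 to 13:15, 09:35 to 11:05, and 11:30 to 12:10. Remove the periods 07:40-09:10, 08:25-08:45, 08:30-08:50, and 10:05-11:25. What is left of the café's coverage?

A, merged: 05:40–08:15, 09:25–13:15.
B, merged: 07:40–09:10, 10:05–11:25.
05:40–08:15 \ B = 05:40–07:40.
09:25–13:15 \ B = 09:25–10:05, 11:25–13:15.

05:40–07:40, 09:25–10:05, 11:25–13:15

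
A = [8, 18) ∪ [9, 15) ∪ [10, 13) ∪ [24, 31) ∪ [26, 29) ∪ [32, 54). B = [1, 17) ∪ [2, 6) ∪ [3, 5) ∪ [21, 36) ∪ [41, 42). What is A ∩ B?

[8, 17) ∪ [24, 31) ∪ [32, 36) ∪ [41, 42)

A, merged: [8, 18), [24, 31), [32, 54).
B, merged: [1, 17), [21, 36), [41, 42).
[8, 18) meets the second set on [8, 17).
[24, 31) meets the second set on [24, 31).
[32, 54) meets the second set on [32, 36), [41, 42).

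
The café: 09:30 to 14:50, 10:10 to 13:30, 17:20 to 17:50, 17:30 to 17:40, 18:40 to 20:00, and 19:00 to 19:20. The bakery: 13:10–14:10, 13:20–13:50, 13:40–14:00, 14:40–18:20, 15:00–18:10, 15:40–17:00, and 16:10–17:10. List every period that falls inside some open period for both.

13:10–14:10, 14:40–14:50, 17:20–17:50

First set merges to 09:30–14:50, 17:20–17:50, 18:40–20:00.
Second set merges to 13:10–14:10, 14:40–18:20.
09:30–14:50 ∩ B → 13:10–14:10, 14:40–14:50.
17:20–17:50 ∩ B → 17:20–17:50.
18:40–20:00 meets no B interval.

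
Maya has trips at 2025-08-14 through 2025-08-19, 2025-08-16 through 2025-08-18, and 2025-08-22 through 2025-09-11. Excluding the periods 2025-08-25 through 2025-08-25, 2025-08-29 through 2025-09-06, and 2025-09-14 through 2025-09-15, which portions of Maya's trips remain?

A, merged: 2025-08-14 through 2025-08-19, 2025-08-22 through 2025-09-11.
2025-08-14 through 2025-08-19 is untouched.
2025-08-22 through 2025-09-11 with B removed leaves 2025-08-22 through 2025-08-24, 2025-08-26 through 2025-08-28, 2025-09-07 through 2025-09-11.

2025-08-14 through 2025-08-19, 2025-08-22 through 2025-08-24, 2025-08-26 through 2025-08-28, 2025-09-07 through 2025-09-11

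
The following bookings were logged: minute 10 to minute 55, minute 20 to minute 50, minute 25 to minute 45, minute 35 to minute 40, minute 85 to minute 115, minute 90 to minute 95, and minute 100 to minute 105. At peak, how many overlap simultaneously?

4

Sweep endpoints in order; track running count of active intervals.
Peak of 4 reached at minute 35.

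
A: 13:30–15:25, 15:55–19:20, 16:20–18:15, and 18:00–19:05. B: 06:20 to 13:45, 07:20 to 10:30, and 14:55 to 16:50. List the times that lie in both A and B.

13:30–13:45, 14:55–15:25, 15:55–16:50

Merge the first list: 13:30–15:25, 15:55–19:20.
Merge the second list: 06:20–13:45, 14:55–16:50.
13:30–15:25 overlaps B on 13:30–13:45, 14:55–15:25.
15:55–19:20 overlaps B on 15:55–16:50.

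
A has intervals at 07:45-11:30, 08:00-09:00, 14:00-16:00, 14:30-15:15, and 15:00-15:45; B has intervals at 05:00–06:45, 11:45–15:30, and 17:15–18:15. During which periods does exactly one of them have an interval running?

05:00–06:45, 07:45–11:30, 11:45–14:00, 15:30–16:00, 17:15–18:15

First set merges to 07:45–11:30, 14:00–16:00.
A \ B = 07:45–11:30, 15:30–16:00.
B \ A = 05:00–06:45, 11:45–14:00, 17:15–18:15.
Union of the two gives the symmetric difference.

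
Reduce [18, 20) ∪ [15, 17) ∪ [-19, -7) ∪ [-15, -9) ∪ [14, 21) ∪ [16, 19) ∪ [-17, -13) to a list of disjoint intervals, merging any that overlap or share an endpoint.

[-19, -7) ∪ [14, 21)

Sort by start: [-19, -7), [-17, -13), [-15, -9), [14, 21), [15, 17), [16, 19), [18, 20).
[-17, -13) overlaps/touches [-19, -7) → extend to [-19, -7).
[-15, -9) overlaps/touches [-19, -7) → extend to [-19, -7).
[14, 21) is disjoint → start new block.
[15, 17) overlaps/touches [14, 21) → extend to [14, 21).
[16, 19) overlaps/touches [14, 21) → extend to [14, 21).
[18, 20) overlaps/touches [14, 21) → extend to [14, 21).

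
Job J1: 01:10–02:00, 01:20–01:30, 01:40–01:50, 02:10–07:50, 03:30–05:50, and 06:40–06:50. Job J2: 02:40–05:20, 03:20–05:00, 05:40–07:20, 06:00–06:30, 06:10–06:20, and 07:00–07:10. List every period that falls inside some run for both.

02:40–05:20, 05:40–07:20

Merge the first list: 01:10–02:00, 02:10–07:50.
Merge the second list: 02:40–05:20, 05:40–07:20.
01:10–02:00 meets no B interval.
02:10–07:50 ∩ B → 02:40–05:20, 05:40–07:20.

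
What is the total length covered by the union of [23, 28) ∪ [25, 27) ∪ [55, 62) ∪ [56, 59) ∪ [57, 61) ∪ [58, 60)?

Merged: [23, 28), [55, 62).
Lengths: 5 + 7 = 12.

12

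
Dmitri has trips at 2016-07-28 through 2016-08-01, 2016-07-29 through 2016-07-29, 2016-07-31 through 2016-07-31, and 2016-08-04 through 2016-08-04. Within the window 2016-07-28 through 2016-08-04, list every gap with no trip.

2016-08-02 through 2016-08-03

The merged coverage is 2016-07-28 through 2016-08-01, 2016-08-04 through 2016-08-04.
Complement within 2016-07-28 through 2016-08-04: 2016-08-02 through 2016-08-03.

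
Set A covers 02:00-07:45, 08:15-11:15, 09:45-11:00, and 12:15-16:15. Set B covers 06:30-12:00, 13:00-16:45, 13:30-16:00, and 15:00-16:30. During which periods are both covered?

Merge the first list: 02:00-07:45, 08:15-11:15, 12:15-16:15.
Merge the second list: 06:30-12:00, 13:00-16:45.
02:00-07:45 overlaps B on 06:30-07:45.
08:15-11:15 overlaps B on 08:15-11:15.
12:15-16:15 overlaps B on 13:00-16:15.

06:30-07:45, 08:15-11:15, 13:00-16:15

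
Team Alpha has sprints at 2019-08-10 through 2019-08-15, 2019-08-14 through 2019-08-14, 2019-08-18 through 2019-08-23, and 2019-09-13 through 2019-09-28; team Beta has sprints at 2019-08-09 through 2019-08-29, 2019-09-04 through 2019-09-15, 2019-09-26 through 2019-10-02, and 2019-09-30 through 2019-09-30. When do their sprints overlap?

2019-08-10 through 2019-08-15, 2019-08-18 through 2019-08-23, 2019-09-13 through 2019-09-15, 2019-09-26 through 2019-09-28

A, merged: 2019-08-10 through 2019-08-15, 2019-08-18 through 2019-08-23, 2019-09-13 through 2019-09-28.
B, merged: 2019-08-09 through 2019-08-29, 2019-09-04 through 2019-09-15, 2019-09-26 through 2019-10-02.
2019-08-10 through 2019-08-15 overlaps B on 2019-08-10 through 2019-08-15.
2019-08-18 through 2019-08-23 overlaps B on 2019-08-18 through 2019-08-23.
2019-09-13 through 2019-09-28 overlaps B on 2019-09-13 through 2019-09-15, 2019-09-26 through 2019-09-28.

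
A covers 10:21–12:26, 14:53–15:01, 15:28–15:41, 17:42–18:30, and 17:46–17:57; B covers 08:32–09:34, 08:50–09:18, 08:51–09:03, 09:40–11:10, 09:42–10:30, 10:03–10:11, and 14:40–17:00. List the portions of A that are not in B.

A, merged: 10:21–12:26, 14:53–15:01, 15:28–15:41, 17:42–18:30.
B, merged: 08:32–09:34, 09:40–11:10, 14:40–17:00.
10:21–12:26 minus B → 11:10–12:26.
14:53–15:01: fully covered by B → removed.
15:28–15:41: fully covered by B → removed.
17:42–18:30: no B overlap → unchanged.

11:10–12:26, 17:42–18:30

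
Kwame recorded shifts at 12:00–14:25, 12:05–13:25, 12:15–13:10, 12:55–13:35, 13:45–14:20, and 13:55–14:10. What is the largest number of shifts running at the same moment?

At 12:55, 4 of the intervals are simultaneously active.
No point has more.

4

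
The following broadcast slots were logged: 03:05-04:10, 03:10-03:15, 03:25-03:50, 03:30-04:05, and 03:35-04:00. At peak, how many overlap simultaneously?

4

Sweep endpoints in order; track running count of active intervals.
Peak of 4 reached at 03:35.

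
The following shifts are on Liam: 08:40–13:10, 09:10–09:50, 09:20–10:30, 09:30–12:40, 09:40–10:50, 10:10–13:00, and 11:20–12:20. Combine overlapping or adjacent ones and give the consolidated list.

09:10–09:50 overlaps/touches 08:40–13:10 → extend to 08:40–13:10.
09:20–10:30 overlaps/touches 08:40–13:10 → extend to 08:40–13:10.
09:30–12:40 overlaps/touches 08:40–13:10 → extend to 08:40–13:10.
09:40–10:50 overlaps/touches 08:40–13:10 → extend to 08:40–13:10.
10:10–13:00 overlaps/touches 08:40–13:10 → extend to 08:40–13:10.
11:20–12:20 overlaps/touches 08:40–13:10 → extend to 08:40–13:10.

08:40–13:10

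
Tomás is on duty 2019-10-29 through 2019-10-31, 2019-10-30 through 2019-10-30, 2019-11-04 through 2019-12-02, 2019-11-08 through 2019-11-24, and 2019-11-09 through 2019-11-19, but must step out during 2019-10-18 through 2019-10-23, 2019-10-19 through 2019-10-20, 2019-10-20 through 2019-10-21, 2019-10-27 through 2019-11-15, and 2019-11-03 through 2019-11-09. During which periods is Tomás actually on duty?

2019-11-16 through 2019-12-02

A, merged: 2019-10-29 through 2019-10-31, 2019-11-04 through 2019-12-02.
B, merged: 2019-10-18 through 2019-10-23, 2019-10-27 through 2019-11-15.
2019-10-29 through 2019-10-31 lies entirely inside B → drops out.
2019-11-04 through 2019-12-02 with B removed leaves 2019-11-16 through 2019-12-02.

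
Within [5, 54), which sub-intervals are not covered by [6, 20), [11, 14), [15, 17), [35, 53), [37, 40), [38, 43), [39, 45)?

[5, 6) ∪ [20, 35) ∪ [53, 54)

The merged coverage is [6, 20), [35, 53).
Gaps within [5, 54): [5, 6), [20, 35), [53, 54).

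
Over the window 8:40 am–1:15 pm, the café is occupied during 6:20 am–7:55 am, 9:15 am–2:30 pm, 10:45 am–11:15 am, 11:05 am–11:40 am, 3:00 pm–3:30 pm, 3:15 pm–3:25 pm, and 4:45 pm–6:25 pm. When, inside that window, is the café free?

Covered (merged): 6:20 am–7:55 am, 9:15 am–2:30 pm, 3:00 pm–3:30 pm, 4:45 pm–6:25 pm.
Complement within 8:40 am–1:15 pm: 8:40 am–9:15 am.

8:40 am–9:15 am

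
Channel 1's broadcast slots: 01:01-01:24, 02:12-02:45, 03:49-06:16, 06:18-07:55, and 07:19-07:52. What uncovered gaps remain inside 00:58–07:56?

Covered (merged): 01:01–01:24, 02:12–02:45, 03:49–06:16, 06:18–07:55.
Uncovered inside 00:58–07:56: 00:58–01:01, 01:24–02:12, 02:45–03:49, 06:16–06:18, 07:55–07:56.

00:58–01:01, 01:24–02:12, 02:45–03:49, 06:16–06:18, 07:55–07:56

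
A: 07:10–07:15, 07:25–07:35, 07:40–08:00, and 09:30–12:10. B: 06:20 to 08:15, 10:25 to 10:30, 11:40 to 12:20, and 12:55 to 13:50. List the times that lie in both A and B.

07:10–07:15, 07:25–07:35, 07:40–08:00, 10:25–10:30, 11:40–12:10

07:10–07:15 overlaps B on 07:10–07:15.
07:25–07:35 overlaps B on 07:25–07:35.
07:40–08:00 overlaps B on 07:40–08:00.
09:30–12:10 overlaps B on 10:25–10:30, 11:40–12:10.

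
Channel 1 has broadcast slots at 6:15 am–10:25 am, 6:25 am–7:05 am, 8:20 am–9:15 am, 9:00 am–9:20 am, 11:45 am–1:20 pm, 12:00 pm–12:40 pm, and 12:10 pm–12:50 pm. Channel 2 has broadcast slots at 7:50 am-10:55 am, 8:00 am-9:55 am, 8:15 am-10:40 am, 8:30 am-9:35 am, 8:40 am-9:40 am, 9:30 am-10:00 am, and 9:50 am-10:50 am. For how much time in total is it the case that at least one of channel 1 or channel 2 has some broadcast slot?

6 h 15 min

Merge the first list: 6:15 am–10:25 am, 11:45 am–1:20 pm.
Merge the second list: 7:50 am–10:55 am.
A ∪ B = 6:15 am–10:55 am, 11:45 am–1:20 pm.
Total: 4 h 40 min + 1 h 35 min = 6 h 15 min.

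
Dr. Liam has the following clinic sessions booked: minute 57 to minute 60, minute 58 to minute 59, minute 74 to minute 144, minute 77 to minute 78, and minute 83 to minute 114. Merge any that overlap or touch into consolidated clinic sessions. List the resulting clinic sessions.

minute 57 to minute 60, minute 74 to minute 144

minute 58 to minute 59 overlaps/touches minute 57 to minute 60 → extend to minute 57 to minute 60.
minute 74 to minute 144 is disjoint → start new block.
minute 77 to minute 78 overlaps/touches minute 74 to minute 144 → extend to minute 74 to minute 144.
minute 83 to minute 114 overlaps/touches minute 74 to minute 144 → extend to minute 74 to minute 144.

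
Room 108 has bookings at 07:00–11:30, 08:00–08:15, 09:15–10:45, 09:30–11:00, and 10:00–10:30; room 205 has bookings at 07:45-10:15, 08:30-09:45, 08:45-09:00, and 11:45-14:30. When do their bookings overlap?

First set merges to 07:00–11:30.
Second set merges to 07:45–10:15, 11:45–14:30.
07:00–11:30 overlaps B on 07:45–10:15.

07:45–10:15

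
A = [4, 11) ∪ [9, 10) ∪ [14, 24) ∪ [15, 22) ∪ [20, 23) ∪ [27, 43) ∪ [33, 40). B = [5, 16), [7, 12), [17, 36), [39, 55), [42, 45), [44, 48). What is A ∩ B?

[5, 11) ∪ [14, 16) ∪ [17, 24) ∪ [27, 36) ∪ [39, 43)

First set merges to [4, 11), [14, 24), [27, 43).
Second set merges to [5, 16), [17, 36), [39, 55).
[4, 11) meets the second set on [5, 11).
[14, 24) meets the second set on [14, 16), [17, 24).
[27, 43) meets the second set on [27, 36), [39, 43).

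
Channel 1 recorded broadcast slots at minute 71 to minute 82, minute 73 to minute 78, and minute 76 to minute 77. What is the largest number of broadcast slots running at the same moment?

At minute 76, 3 of the intervals are simultaneously active.
No point has more.

3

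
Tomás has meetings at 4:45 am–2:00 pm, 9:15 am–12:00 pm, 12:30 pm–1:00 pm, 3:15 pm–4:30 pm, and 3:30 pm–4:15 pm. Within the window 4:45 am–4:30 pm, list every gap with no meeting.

2:00 pm–3:15 pm

Covered (merged): 4:45 am–2:00 pm, 3:15 pm–4:30 pm.
Uncovered inside 4:45 am–4:30 pm: 2:00 pm–3:15 pm.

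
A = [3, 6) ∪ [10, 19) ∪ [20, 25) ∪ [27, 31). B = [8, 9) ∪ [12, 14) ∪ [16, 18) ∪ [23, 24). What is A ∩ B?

[12, 14) ∪ [16, 18) ∪ [23, 24)

[3, 6) meets no B interval.
[10, 19) ∩ B → [12, 14), [16, 18).
[20, 25) ∩ B → [23, 24).
[27, 31) meets no B interval.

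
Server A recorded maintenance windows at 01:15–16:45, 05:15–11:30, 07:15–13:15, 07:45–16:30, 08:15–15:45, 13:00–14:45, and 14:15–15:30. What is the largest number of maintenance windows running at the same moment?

At 08:15, 5 of the intervals are simultaneously active.
No point has more.

5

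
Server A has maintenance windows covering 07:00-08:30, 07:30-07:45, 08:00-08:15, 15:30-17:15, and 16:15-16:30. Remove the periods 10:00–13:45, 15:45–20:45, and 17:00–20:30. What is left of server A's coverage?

07:00–08:30, 15:30–15:45

First set merges to 07:00–08:30, 15:30–17:15.
Second set merges to 10:00–13:45, 15:45–20:45.
07:00–08:30: no B overlap → unchanged.
15:30–17:15 minus B → 15:30–15:45.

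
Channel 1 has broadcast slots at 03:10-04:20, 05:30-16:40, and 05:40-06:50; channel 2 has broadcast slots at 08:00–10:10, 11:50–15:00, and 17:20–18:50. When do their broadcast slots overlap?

08:00–10:10, 11:50–15:00

Merge the first list: 03:10–04:20, 05:30–16:40.
03:10–04:20 meets no B interval.
05:30–16:40 ∩ B → 08:00–10:10, 11:50–15:00.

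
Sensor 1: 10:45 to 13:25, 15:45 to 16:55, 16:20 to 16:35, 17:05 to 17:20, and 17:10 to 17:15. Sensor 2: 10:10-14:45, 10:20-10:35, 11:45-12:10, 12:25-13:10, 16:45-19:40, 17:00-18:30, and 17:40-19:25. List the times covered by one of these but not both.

10:10-10:45, 13:25-14:45, 15:45-16:45, 16:55-17:05, 17:20-19:40

A, merged: 10:45-13:25, 15:45-16:55, 17:05-17:20.
B, merged: 10:10-14:45, 16:45-19:40.
Only in the first: 15:45-16:45.
Only in the second: 10:10-10:45, 13:25-14:45, 16:55-17:05, 17:20-19:40.
Together these are the periods covered by exactly one.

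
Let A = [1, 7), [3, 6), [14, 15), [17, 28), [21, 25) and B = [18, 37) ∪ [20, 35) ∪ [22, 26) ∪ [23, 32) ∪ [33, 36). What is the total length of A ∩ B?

A, merged: [1, 7), [14, 15), [17, 28).
B, merged: [18, 37).
A ∩ B = [18, 28).
Total: 10.

10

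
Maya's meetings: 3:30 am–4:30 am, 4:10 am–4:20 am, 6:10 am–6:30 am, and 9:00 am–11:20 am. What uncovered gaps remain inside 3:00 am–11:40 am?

The merged coverage is 3:30 am–4:30 am, 6:10 am–6:30 am, 9:00 am–11:20 am.
Uncovered inside 3:00 am–11:40 am: 3:00 am–3:30 am, 4:30 am–6:10 am, 6:30 am–9:00 am, 11:20 am–11:40 am.

3:00 am–3:30 am, 4:30 am–6:10 am, 6:30 am–9:00 am, 11:20 am–11:40 am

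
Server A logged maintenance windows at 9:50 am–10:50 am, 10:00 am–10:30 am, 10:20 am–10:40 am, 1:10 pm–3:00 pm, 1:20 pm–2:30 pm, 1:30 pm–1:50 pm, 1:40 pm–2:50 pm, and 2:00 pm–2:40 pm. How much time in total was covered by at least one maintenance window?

2 h 50 min

Merged: 9:50 am–10:50 am, 1:10 pm–3:00 pm.
Lengths: 1 h + 1 h 50 min = 2 h 50 min.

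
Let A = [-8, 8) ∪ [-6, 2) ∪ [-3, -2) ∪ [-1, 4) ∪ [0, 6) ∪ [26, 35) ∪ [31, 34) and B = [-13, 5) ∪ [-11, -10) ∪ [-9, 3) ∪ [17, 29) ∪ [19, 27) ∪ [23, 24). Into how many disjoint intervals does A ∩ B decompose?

2

A, merged: [-8, 8), [26, 35).
B, merged: [-13, 5), [17, 29).
A ∩ B = [-8, 5), [26, 29).
That is 2 disjoint pieces.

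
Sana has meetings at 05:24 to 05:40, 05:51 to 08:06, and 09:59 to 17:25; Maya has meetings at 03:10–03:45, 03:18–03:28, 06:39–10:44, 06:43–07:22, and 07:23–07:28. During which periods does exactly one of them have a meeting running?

03:10–03:45, 05:24–05:40, 05:51–06:39, 08:06–09:59, 10:44–17:25

Merge the second list: 03:10–03:45, 06:39–10:44.
A \ B = 05:24–05:40, 05:51–06:39, 10:44–17:25.
B \ A = 03:10–03:45, 08:06–09:59.
Union of the two gives the symmetric difference.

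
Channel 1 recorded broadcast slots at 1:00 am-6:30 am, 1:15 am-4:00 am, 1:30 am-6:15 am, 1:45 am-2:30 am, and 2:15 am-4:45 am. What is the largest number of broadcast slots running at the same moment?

At 2:15 am, 5 of the intervals are simultaneously active.
No point has more.

5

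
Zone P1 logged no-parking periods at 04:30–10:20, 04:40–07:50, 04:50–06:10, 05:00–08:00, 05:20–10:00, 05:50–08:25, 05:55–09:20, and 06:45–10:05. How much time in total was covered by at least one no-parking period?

Merged: 04:30–10:20.
Length: 5 h 50 min.

5 h 50 min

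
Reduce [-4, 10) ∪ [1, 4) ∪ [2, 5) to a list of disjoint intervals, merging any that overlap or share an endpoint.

[-4, 10)

[1, 4) overlaps/touches [-4, 10) → extend to [-4, 10).
[2, 5) overlaps/touches [-4, 10) → extend to [-4, 10).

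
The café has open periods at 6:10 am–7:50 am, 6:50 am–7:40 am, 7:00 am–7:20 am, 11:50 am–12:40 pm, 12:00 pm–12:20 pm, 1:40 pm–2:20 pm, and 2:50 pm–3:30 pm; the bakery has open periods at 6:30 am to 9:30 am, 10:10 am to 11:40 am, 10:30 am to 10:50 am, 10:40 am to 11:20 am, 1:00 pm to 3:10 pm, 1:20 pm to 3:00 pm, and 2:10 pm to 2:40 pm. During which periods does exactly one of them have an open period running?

Merge the first list: 6:10 am–7:50 am, 11:50 am–12:40 pm, 1:40 pm–2:20 pm, 2:50 pm–3:30 pm.
Merge the second list: 6:30 am–9:30 am, 10:10 am–11:40 am, 1:00 pm–3:10 pm.
A but not B: 6:10 am–6:30 am, 11:50 am–12:40 pm, 3:10 pm–3:30 pm.
B but not A: 7:50 am–9:30 am, 10:10 am–11:40 am, 1:00 pm–1:40 pm, 2:20 pm–2:50 pm.
Combining gives A △ B.

6:10 am–6:30 am, 7:50 am–9:30 am, 10:10 am–11:40 am, 11:50 am–12:40 pm, 1:00 pm–1:40 pm, 2:20 pm–2:50 pm, 3:10 pm–3:30 pm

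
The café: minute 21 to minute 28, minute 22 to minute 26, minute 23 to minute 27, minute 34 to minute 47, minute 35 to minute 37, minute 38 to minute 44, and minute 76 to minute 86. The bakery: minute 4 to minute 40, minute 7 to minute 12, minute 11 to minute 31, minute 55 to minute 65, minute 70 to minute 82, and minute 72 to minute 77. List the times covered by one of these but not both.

minute 4 to minute 21, minute 28 to minute 34, minute 40 to minute 47, minute 55 to minute 65, minute 70 to minute 76, minute 82 to minute 86

A, merged: minute 21 to minute 28, minute 34 to minute 47, minute 76 to minute 86.
B, merged: minute 4 to minute 40, minute 55 to minute 65, minute 70 to minute 82.
Only in the first: minute 40 to minute 47, minute 82 to minute 86.
Only in the second: minute 4 to minute 21, minute 28 to minute 34, minute 55 to minute 65, minute 70 to minute 76.
Together these are the periods covered by exactly one.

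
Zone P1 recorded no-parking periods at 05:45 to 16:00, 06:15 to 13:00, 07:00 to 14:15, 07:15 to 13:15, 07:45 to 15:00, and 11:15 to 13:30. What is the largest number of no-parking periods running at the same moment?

6

At 11:15, 6 of the intervals are simultaneously active.
No point has more.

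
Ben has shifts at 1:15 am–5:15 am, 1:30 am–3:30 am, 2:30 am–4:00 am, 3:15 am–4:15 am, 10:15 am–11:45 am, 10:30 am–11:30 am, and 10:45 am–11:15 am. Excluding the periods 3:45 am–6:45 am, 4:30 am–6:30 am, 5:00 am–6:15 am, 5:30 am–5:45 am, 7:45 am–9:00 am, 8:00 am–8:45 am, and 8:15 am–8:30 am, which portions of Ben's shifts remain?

1:15 am–3:45 am, 10:15 am–11:45 am

A, merged: 1:15 am–5:15 am, 10:15 am–11:45 am.
B, merged: 3:45 am–6:45 am, 7:45 am–9:00 am.
1:15 am–5:15 am minus B → 1:15 am–3:45 am.
10:15 am–11:45 am: no B overlap → unchanged.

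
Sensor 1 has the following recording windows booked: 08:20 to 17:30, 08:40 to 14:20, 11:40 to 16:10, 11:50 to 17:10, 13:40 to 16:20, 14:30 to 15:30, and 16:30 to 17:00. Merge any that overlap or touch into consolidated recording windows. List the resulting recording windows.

08:40–14:20 overlaps/touches 08:20–17:30 → extend to 08:20–17:30.
11:40–16:10 overlaps/touches 08:20–17:30 → extend to 08:20–17:30.
11:50–17:10 overlaps/touches 08:20–17:30 → extend to 08:20–17:30.
13:40–16:20 overlaps/touches 08:20–17:30 → extend to 08:20–17:30.
14:30–15:30 overlaps/touches 08:20–17:30 → extend to 08:20–17:30.
16:30–17:00 overlaps/touches 08:20–17:30 → extend to 08:20–17:30.

08:20–17:30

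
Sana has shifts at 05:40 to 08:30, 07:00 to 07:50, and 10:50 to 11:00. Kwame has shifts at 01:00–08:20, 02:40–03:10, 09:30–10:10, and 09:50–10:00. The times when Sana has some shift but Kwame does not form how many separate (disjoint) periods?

A, merged: 05:40-08:30, 10:50-11:00.
B, merged: 01:00-08:20, 09:30-10:10.
A \ B = 08:20-08:30, 10:50-11:00.
That is 2 disjoint pieces.

2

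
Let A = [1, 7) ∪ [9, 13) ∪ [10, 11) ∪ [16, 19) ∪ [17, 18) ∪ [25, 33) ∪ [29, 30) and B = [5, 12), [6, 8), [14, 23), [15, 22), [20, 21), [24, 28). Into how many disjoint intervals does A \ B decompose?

3

First set merges to [1, 7), [9, 13), [16, 19), [25, 33).
Second set merges to [5, 12), [14, 23), [24, 28).
A \ B = [1, 5), [12, 13), [28, 33).
That is 3 disjoint pieces.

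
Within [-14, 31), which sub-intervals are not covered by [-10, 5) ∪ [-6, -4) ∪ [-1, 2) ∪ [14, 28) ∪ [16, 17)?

Covered (merged): [-10, 5), [14, 28).
Gaps within [-14, 31): [-14, -10), [5, 14), [28, 31).

[-14, -10) ∪ [5, 14) ∪ [28, 31)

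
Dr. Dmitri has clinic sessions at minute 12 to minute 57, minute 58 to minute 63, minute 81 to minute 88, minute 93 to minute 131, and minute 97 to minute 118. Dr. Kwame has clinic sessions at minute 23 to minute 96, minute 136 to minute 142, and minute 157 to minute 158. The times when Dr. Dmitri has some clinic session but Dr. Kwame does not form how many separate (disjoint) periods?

First set merges to minute 12 to minute 57, minute 58 to minute 63, minute 81 to minute 88, minute 93 to minute 131.
A \ B = minute 12 to minute 23, minute 96 to minute 131.
That is 2 disjoint pieces.

2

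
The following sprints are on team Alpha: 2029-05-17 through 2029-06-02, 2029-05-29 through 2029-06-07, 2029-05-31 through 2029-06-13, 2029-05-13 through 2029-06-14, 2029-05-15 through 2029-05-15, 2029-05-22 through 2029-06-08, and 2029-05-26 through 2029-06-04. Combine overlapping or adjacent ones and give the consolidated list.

2029-05-13 through 2029-06-14

Sort by start: 2029-05-13 through 2029-06-14, 2029-05-15 through 2029-05-15, 2029-05-17 through 2029-06-02, 2029-05-22 through 2029-06-08, 2029-05-26 through 2029-06-04, 2029-05-29 through 2029-06-07, 2029-05-31 through 2029-06-13.
2029-05-15 through 2029-05-15 overlaps/touches 2029-05-13 through 2029-06-14 → extend to 2029-05-13 through 2029-06-14.
2029-05-17 through 2029-06-02 overlaps/touches 2029-05-13 through 2029-06-14 → extend to 2029-05-13 through 2029-06-14.
2029-05-22 through 2029-06-08 overlaps/touches 2029-05-13 through 2029-06-14 → extend to 2029-05-13 through 2029-06-14.
2029-05-26 through 2029-06-04 overlaps/touches 2029-05-13 through 2029-06-14 → extend to 2029-05-13 through 2029-06-14.
2029-05-29 through 2029-06-07 overlaps/touches 2029-05-13 through 2029-06-14 → extend to 2029-05-13 through 2029-06-14.
2029-05-31 through 2029-06-13 overlaps/touches 2029-05-13 through 2029-06-14 → extend to 2029-05-13 through 2029-06-14.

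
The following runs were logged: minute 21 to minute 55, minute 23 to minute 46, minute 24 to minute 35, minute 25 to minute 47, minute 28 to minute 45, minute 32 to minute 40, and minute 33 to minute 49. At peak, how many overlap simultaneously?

At minute 33, 7 of the intervals are simultaneously active.
No point has more.

7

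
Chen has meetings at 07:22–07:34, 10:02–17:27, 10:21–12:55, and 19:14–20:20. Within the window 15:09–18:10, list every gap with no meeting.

17:27-18:10

Covered (merged): 07:22-07:34, 10:02-17:27, 19:14-20:20.
Uncovered inside 15:09-18:10: 17:27-18:10.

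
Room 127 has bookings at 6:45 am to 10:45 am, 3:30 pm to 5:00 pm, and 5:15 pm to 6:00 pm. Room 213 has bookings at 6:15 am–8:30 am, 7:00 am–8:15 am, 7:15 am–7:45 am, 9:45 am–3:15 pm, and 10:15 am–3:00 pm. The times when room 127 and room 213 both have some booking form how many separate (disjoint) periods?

2

B, merged: 6:15 am–8:30 am, 9:45 am–3:15 pm.
A ∩ B = 6:45 am–8:30 am, 9:45 am–10:45 am.
That is 2 disjoint pieces.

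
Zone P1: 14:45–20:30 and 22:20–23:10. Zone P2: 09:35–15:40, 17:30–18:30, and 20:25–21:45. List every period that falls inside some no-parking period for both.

14:45–20:30 ∩ B → 14:45–15:40, 17:30–18:30, 20:25–20:30.
22:20–23:10 meets no B interval.

14:45–15:40, 17:30–18:30, 20:25–20:30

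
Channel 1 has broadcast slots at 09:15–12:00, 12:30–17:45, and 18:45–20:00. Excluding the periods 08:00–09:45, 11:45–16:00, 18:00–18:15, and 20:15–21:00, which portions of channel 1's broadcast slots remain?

09:15–12:00 \ B = 09:45–11:45.
12:30–17:45 \ B = 16:00–17:45.
18:45–20:00: nothing removed.

09:45–11:45, 16:00–17:45, 18:45–20:00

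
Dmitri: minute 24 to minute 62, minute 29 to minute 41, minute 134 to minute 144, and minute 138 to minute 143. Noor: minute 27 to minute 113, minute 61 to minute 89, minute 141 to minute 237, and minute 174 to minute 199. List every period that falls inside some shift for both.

minute 27 to minute 62, minute 141 to minute 144

Merge the first list: minute 24 to minute 62, minute 134 to minute 144.
Merge the second list: minute 27 to minute 113, minute 141 to minute 237.
minute 24 to minute 62 meets the second set on minute 27 to minute 62.
minute 134 to minute 144 meets the second set on minute 141 to minute 144.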